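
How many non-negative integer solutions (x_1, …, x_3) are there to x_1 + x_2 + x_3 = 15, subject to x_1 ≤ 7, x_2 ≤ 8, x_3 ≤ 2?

Without the upper bounds there are C(17,2) = 136 ways to split 15 among 3 variables.
Subtract solutions that violate a single cap (substitute x_i' = x_i − (cap_i+1)): x_1 ≥ 8 gives C(9,2) = 36; x_2 ≥ 9 gives C(8,2) = 28; x_3 ≥ 3 gives C(14,2) = 91. Together 155.
Add back pairs where two caps are both exceeded: 0 + 15 + 10 = 25.
By inclusion–exclusion the count is 136 − 155 + 25 = 6.

6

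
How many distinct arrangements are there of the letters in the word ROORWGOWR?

ROORWGOWR has 9 letters with O appearing 3 times, R appearing 3 times, and W appearing twice.
Dividing 9! = 362880 by 3!·3!·2! = 72 for the repeated letters gives 5040.

5040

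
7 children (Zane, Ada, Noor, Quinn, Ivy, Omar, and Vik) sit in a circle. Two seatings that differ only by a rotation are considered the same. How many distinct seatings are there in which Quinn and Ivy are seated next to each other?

240

Glue Quinn and Ivy into a block (2 internal orders). Seating 6 units around a circle gives (5)! arrangements.
So 2 × (5)! = 2 × 120 = 240.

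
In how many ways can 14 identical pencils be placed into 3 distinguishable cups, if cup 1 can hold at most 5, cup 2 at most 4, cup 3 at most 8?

10

Ignoring the caps, the number of non-negative solutions to x_1+…+x_3 = 14 is C(16,2) = 120.
Subtract solutions that violate a single cap (substitute x_i' = x_i − (cap_i+1)): x_1 ≥ 6 gives C(10,2) = 45; x_2 ≥ 5 gives C(11,2) = 55; x_3 ≥ 9 gives C(7,2) = 21. Together 121.
Add back pairs where two caps are both exceeded: 10 + 0 + 1 = 11.
By inclusion–exclusion the count is 120 − 121 + 11 = 10.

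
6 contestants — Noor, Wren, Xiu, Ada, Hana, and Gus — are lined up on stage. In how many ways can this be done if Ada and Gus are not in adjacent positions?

There are 6! = 720 arrangements in all. If Ada and Gus are adjacent, merging them into one block gives 2·(5)! = 240 arrangements.
So 720 − 240 = 480 arrangements keep them apart.

480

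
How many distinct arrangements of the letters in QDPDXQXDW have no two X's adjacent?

11760

There are 9!/(3!·2!·2!) = 15120 arrangements of QDPDXQXDW in total.
If the two X's are adjacent, glue them into one block, leaving 8 items to arrange: (8)!/(3!·2!) = 3360 ways.
Hence 15120 − 3360 = 11760.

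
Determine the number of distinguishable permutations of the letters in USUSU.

USUSU has 5 letters with S appearing twice and U appearing 3 times.
Dividing 5! = 120 by 3!·2! = 12 for the repeated letters gives 10.

10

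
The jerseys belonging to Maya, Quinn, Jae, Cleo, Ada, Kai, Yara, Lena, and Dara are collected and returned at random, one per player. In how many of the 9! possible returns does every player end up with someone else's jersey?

Count assignments avoiding every fixed point. For any j of the 9 players fixed to their old jersey, the other 9−j can be arranged in (9−j)! ways.
By inclusion–exclusion this is Σ_{j=0}^{9} (−1)^j C(9,j)·(9−j)!.
Computing: 362880 − 362880 + 181440 − 60480 + 15120 − 3024 + 504 − 72 + 9 − 1 = 133496.

133496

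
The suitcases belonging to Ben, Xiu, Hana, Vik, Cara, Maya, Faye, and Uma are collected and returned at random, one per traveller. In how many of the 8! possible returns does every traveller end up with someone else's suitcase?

14833

Let Aᵢ be the assignments in which traveller i gets their own suitcase. We want the size of the complement of A₁∪…∪A_8.
By inclusion–exclusion this is Σ_{j=0}^{8} (−1)^j C(8,j)·(8−j)!.
Computing: 40320 − 40320 + 20160 − 6720 + 1680 − 336 + 56 − 8 + 1 = 14833.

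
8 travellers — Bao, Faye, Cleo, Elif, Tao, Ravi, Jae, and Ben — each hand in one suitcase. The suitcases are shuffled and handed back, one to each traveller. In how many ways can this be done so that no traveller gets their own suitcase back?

Count assignments avoiding every fixed point. For any j of the 8 travellers fixed to their own suitcase, the other 8−j can be arranged in (8−j)! ways.
By inclusion–exclusion this is Σ_{j=0}^{8} (−1)^j C(8,j)·(8−j)!.
Computing: 40320 − 40320 + 20160 − 6720 + 1680 − 336 + 56 − 8 + 1 = 14833.

14833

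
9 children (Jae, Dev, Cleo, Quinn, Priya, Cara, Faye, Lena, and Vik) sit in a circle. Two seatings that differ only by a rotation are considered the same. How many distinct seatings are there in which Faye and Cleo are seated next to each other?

10080

Treat {Faye, Cleo} as one unit (2 internal orders) and seat the resulting 8 units around the table: (7)! circular arrangements.
So 2 × (7)! = 2 × 5040 = 10080.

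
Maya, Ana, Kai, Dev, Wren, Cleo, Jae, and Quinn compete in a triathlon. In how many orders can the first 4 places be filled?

1680

This is an ordered selection of 4 from 8: P(8,4).
That gives 8 × 7 × 6 × 5 = 1680.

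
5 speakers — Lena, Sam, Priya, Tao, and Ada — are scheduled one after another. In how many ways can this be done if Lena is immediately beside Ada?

Treat {Lena, Ada} as a single unit. There are 4 units to order, and the pair itself can be ordered 2 ways.
So the count is 2·(4)! = 48.

48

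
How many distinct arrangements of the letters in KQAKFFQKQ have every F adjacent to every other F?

Treat the 2 copies of F as a single block. The multiset to arrange is then {FF, A, K, K, K, Q, Q, Q}, 8 items in all.
That gives (8)!/(3!·3!) = 1120 arrangements.

1120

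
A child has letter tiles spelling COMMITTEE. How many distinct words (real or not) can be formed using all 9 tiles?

Letter multiplicities in COMMITTEE: C×1, E×2, I×1, M×2, O×1, T×2.
Dividing 9! = 362880 by 2!·2!·2! = 8 for the repeated letters gives 45360.

45360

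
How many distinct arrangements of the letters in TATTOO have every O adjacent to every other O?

20

Treat the 2 copies of O as a single block. The multiset to arrange is then {OO, A, T, T, T}, 5 items in all.
That gives (5)!/(3!) = 20 arrangements.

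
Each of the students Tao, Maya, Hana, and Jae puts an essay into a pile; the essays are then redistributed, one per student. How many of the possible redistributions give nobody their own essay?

Let Aᵢ be the assignments in which student i gets their own essay. We want the size of the complement of A₁∪…∪A_4.
By inclusion–exclusion this is Σ_{j=0}^{4} (−1)^j C(4,j)·(4−j)!.
Computing: 24 − 24 + 12 − 4 + 1 = 9.

9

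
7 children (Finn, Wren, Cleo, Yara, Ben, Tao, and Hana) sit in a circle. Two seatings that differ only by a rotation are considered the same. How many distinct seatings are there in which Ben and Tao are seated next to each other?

Glue Ben and Tao into a block (2 internal orders). Seating 6 units around a circle gives (5)! arrangements.
So 2 × (5)! = 2 × 120 = 240.

240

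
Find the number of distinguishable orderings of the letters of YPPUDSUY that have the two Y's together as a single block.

1260

Treat the 2 copies of Y as a single block. The multiset to arrange is then {YY, D, P, P, S, U, U}, 7 items in all.
That gives (7)!/(2!·2!) = 1260 arrangements.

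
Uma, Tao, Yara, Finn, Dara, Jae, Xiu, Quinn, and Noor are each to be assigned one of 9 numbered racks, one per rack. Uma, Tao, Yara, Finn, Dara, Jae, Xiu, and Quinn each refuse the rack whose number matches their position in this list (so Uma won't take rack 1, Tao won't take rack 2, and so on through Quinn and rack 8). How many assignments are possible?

Let Aᵢ (for 1 ≤ i ≤ 8) be the placements that put person i in their forbidden rack. Any j of these fix j positions, leaving (9−j)! ways to fill the rest, and there are C(8,j) ways to pick which j.
By inclusion–exclusion, the number of valid placements is Σ_{j=0}^{8} (−1)^j C(8,j)·(9−j)!.
Computing: 362880 − 322560 + 141120 − 40320 + 8400 − 1344 + 168 − 16 + 1 = 148329.

148329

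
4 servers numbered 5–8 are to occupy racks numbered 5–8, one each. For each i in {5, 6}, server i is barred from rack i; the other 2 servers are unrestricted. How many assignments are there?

14

Let Aᵢ (for i ∈ {5, 6}) be the placements that put server i in its forbidden rack. Any j of these fix j positions, leaving (4−j)! ways to fill the rest, and there are C(2,j) ways to pick which j.
By inclusion–exclusion, the number of valid placements is Σ_{j=0}^{2} (−1)^j C(2,j)·(4−j)!.
Computing: 24 − 12 + 2 = 14.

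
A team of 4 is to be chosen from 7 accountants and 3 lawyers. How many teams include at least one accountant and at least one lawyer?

Total 4-person selections from all 10: C(10,4) = 210.
Subtract selections that omit an entire group: no accountants → C(3,4) = 0; no lawyers → C(7,4) = 35.
Both groups omitted at once is impossible, so 210 − 35 = 175.

175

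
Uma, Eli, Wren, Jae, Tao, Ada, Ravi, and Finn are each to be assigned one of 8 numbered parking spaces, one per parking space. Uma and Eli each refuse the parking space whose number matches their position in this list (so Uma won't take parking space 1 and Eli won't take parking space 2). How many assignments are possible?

30960

Let Aᵢ (for i ∈ {1, 2}) be the placements that put person i in their forbidden parking space. Any j of these fix j positions, leaving (8−j)! ways to fill the rest, and there are C(2,j) ways to pick which j.
By inclusion–exclusion, the number of valid placements is Σ_{j=0}^{2} (−1)^j C(2,j)·(8−j)!.
Computing: 40320 − 10080 + 720 = 30960.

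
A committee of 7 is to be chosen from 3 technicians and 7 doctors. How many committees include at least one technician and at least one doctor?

119

Unrestricted: C(10,7) = 120 ways to pick any 7 of the 10.
Subtract selections that omit an entire group: no technicians → C(7,7) = 1; no doctors → C(3,7) = 0.
Both groups omitted at once is impossible, so 120 − 1 = 119.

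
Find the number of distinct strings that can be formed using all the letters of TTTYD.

20

Letter multiplicities in TTTYD: D×1, T×3, Y×1.
The number of distinct arrangements is 5!/(3!) = 120/6 = 20.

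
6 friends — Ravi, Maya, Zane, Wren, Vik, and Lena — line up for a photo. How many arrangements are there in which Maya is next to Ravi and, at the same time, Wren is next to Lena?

96

Treat {Maya,Ravi} as one block (2 orders) and {Wren,Lena} as another (2 orders).
That leaves 4 units to arrange: 2 × 2 × 4! = 4 × 24 = 96.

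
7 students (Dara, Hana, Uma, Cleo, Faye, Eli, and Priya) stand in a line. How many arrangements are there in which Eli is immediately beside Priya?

1440

Place the 5 others and the Eli-Priya pair as 6 objects in a line; the pair has 2 internal arrangements.
That gives 2 × 6! = 2 × 720 = 1440.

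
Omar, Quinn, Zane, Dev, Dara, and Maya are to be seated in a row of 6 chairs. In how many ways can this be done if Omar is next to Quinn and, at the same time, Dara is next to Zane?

Treat {Omar,Quinn} as one block (2 orders) and {Dara,Zane} as another (2 orders).
That leaves 4 units to arrange: 2 × 2 × 4! = 4 × 24 = 96.

96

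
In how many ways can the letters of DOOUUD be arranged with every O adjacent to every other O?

30

Treat the 2 copies of O as a single block. The multiset to arrange is then {OO, D, D, U, U}, 5 items in all.
That gives (5)!/(2!·2!) = 30 arrangements.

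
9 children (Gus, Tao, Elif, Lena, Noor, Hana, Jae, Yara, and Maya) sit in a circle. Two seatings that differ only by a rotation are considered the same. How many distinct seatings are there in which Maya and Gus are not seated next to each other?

Without the restriction there are (8)! = 40320 seatings.
Those with Maya next to Gus: fuse the pair into one unit and seat 8 units around a circle — 2·(7)! = 10080.
Subtracting, 40320 − 10080 = 30240.

30240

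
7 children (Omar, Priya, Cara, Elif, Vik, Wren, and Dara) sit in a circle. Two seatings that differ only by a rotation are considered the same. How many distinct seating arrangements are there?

Fix one person's seat to break rotational symmetry; the remaining 6 people can be arranged in (6)! = 720 ways.

720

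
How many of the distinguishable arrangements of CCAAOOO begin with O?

90

With the first slot taken by O, it remains to arrange the other 6 letters (CCAAOO).
Those 6 letters have A appearing twice, C appearing twice, and O appearing twice, giving (6)!/(2!·2!·2!) = 90.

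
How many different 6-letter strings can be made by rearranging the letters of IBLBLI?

90

Letter multiplicities in IBLBLI: B×2, I×2, L×2.
The number of distinct arrangements is 6!/(2!·2!·2!) = 720/8 = 90.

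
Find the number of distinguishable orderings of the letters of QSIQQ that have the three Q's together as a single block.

Treat the 3 copies of Q as a single block. The multiset to arrange is then {QQQ, I, S}, 3 items in all.
All 3 items are distinct, so there are (3)! = 6 arrangements.

6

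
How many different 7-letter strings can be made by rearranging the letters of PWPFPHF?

420

PWPFPHF has 7 letters with F appearing twice and P appearing 3 times.
So there are 7! / (3!·2!) = 420 distinguishable arrangements.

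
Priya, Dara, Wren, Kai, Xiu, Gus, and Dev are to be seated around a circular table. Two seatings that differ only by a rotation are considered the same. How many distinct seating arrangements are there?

Around a circle, 7 distinct people have 7!/7 = (6)! = 720 rotationally distinct seatings.

720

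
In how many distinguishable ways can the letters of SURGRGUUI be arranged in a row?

The 9 letters of SURGRGUUI have repeats: G appearing twice, R appearing twice, and U appearing 3 times.
So there are 9! / (3!·2!·2!) = 15120 distinguishable arrangements.

15120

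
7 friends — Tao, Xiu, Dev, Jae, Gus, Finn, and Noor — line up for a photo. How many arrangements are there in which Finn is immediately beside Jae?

Place the 5 others and the Finn-Jae pair as 6 objects in a line; the pair has 2 internal arrangements.
That gives 2 × 6! = 2 × 720 = 1440.

1440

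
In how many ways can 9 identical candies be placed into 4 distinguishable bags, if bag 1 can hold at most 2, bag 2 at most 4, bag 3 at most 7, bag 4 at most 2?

41

Ignoring the caps, the number of non-negative solutions to x_1+…+x_4 = 9 is C(12,3) = 220.
Subtract solutions that violate a single cap (substitute x_i' = x_i − (cap_i+1)): x_1 ≥ 3 gives C(9,3) = 84; x_2 ≥ 5 gives C(7,3) = 35; x_3 ≥ 8 gives C(4,3) = 4; x_4 ≥ 3 gives C(9,3) = 84. Together 207.
Add back pairs where two caps are both exceeded: 4 + 0 + 20 + 0 + 4 + 0 = 28.
By inclusion–exclusion the count is 220 − 207 + 28 = 41.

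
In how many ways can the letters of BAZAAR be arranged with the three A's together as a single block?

24

Treat the 3 copies of A as a single block. The multiset to arrange is then {AAA, B, R, Z}, 4 items in all.
All 4 items are distinct, so there are (4)! = 24 arrangements.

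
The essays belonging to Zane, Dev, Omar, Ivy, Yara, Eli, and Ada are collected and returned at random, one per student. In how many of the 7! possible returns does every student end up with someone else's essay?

1854

Let Aᵢ be the assignments in which student i gets their own essay. We want the size of the complement of A₁∪…∪A_7.
By inclusion–exclusion this is Σ_{j=0}^{7} (−1)^j C(7,j)·(7−j)!.
Computing: 5040 − 5040 + 2520 − 840 + 210 − 42 + 7 − 1 = 1854.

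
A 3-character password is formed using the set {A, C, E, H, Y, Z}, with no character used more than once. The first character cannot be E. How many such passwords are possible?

100

The first character has 6−1 = 5 choices (anything except E).
The remaining 2 characters are filled from the other 5 symbols without repetition: 5 × 4 = 20.
Total: 5 × 20 = 100.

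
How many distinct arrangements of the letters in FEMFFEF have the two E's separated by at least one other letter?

75

There are 7!/(4!·2!) = 105 arrangements of FEMFFEF in total.
Arrangements with the E's together: treat EE as one letter, giving (6)!/(4!) = 30.
Hence 105 − 30 = 75.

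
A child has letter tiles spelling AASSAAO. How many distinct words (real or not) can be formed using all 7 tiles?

AASSAAO has 7 letters with A appearing 4 times and S appearing twice.
The number of distinct arrangements is 7!/(4!·2!) = 5040/48 = 105.

105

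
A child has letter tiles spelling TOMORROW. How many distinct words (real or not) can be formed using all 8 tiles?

TOMORROW has 8 letters with O appearing 3 times and R appearing twice.
The number of distinct arrangements is 8!/(3!·2!) = 40320/12 = 3360.

3360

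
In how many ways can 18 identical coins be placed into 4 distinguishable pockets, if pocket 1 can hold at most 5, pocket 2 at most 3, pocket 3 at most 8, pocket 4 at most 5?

By stars and bars, unrestricted non-negative solutions to x_1+…+x_4 = 18 number C(18+3,3) = 1330.
Subtract solutions that violate a single cap (substitute x_i' = x_i − (cap_i+1)): x_1 ≥ 6 gives C(15,3) = 455; x_2 ≥ 4 gives C(17,3) = 680; x_3 ≥ 9 gives C(12,3) = 220; x_4 ≥ 6 gives C(15,3) = 455. Together 1810.
Add back pairs where two caps are both exceeded: 165 + 20 + 84 + 56 + 165 + 20 = 510.
Subtract triples: 0 + 10 + 0 + 0 = 10.
By inclusion–exclusion the count is 1330 − 1810 + 510 − 10 = 20.

20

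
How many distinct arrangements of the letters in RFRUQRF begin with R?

180

With the first slot taken by R, it remains to arrange the other 6 letters (FRUQRF).
Those 6 letters have F appearing twice and R appearing twice, giving (6)!/(2!·2!) = 180.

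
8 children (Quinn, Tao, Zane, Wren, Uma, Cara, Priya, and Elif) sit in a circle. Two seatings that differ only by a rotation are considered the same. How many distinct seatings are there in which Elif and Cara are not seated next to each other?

3600

Without the restriction there are (7)! = 5040 seatings.
Those with Elif next to Cara: fuse the pair into one unit and seat 7 units around a circle — 2·(6)! = 1440.
Subtracting, 5040 − 1440 = 3600.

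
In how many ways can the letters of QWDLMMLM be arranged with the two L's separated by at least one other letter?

2520

Total arrangements of QWDLMMLM: 8!/(3!·2!) = 3360.
Arrangements with the L's together: treat LL as one letter, giving (7)!/(3!) = 840.
Hence 3360 − 840 = 2520.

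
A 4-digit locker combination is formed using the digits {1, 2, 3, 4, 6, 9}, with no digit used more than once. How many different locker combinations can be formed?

360

This is a permutation of 4 out of 6: P(6,4) = 6!/2!.
That product is 6 × 5 × 4 × 3 = 360.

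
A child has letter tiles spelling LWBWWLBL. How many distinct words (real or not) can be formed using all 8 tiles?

560

Letter multiplicities in LWBWWLBL: B×2, L×3, W×3.
The number of distinct arrangements is 8!/(3!·3!·2!) = 40320/72 = 560.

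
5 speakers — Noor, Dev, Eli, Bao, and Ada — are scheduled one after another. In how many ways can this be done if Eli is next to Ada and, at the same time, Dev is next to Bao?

Treat {Eli,Ada} as one block (2 orders) and {Dev,Bao} as another (2 orders).
That leaves 3 units to arrange: 2 × 2 × 3! = 4 × 6 = 24.

24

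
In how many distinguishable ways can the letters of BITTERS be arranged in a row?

Letter multiplicities in BITTERS: B×1, E×1, I×1, R×1, S×1, T×2.
Dividing 7! = 5040 by 2! = 2 for the repeated letters gives 2520.

2520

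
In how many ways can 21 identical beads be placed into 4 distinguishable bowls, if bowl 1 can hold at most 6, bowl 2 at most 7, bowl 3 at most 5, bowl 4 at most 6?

20

Ignoring the caps, the number of non-negative solutions to x_1+…+x_4 = 21 is C(24,3) = 2024.
Subtract solutions that violate a single cap (substitute x_i' = x_i − (cap_i+1)): x_1 ≥ 7 gives C(17,3) = 680; x_2 ≥ 8 gives C(16,3) = 560; x_3 ≥ 6 gives C(18,3) = 816; x_4 ≥ 7 gives C(17,3) = 680. Together 2736.
Add back pairs where two caps are both exceeded: 84 + 165 + 120 + 120 + 84 + 165 = 738.
Subtract triples: 1 + 0 + 4 + 1 = 6.
By inclusion–exclusion the count is 2024 − 2736 + 738 − 6 = 20.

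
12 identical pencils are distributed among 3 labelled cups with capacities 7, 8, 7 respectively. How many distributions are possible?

51

Ignoring the caps, the number of non-negative solutions to x_1+…+x_3 = 12 is C(14,2) = 91.
Subtract solutions that violate a single cap (substitute x_i' = x_i − (cap_i+1)): x_1 ≥ 8 gives C(6,2) = 15; x_2 ≥ 9 gives C(5,2) = 10; x_3 ≥ 8 gives C(6,2) = 15. Together 40.
No two caps can be exceeded simultaneously, so the pair terms are all 0.
By inclusion–exclusion the count is 91 − 40 + 0 = 51.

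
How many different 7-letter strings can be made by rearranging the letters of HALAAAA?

Letter multiplicities in HALAAAA: A×5, H×1, L×1.
The number of distinct arrangements is 7!/(5!) = 5040/120 = 42.

42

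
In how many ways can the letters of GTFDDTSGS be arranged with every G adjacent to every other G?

5040

Treat the 2 copies of G as a single block. The multiset to arrange is then {GG, D, D, F, S, S, T, T}, 8 items in all.
That gives (8)!/(2!·2!·2!) = 5040 arrangements.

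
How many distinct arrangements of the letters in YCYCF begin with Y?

Fix Y in the first position and arrange the remaining 4 letters.
Those 4 letters have C appearing twice, giving (4)!/(2!) = 12.

12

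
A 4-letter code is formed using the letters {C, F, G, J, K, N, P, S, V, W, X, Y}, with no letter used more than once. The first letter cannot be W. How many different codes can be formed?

10890

The first letter has 12−1 = 11 choices (anything except W).
The remaining 3 letters are filled from the other 11 symbols without repetition: 11 × 10 × 9 = 990.
Total: 11 × 990 = 10890.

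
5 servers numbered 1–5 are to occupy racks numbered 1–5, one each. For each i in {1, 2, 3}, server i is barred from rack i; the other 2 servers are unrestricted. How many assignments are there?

64

Let Aᵢ (for i ∈ {1, 2, 3}) be the placements that put server i in its forbidden rack. Any j of these fix j positions, leaving (5−j)! ways to fill the rest, and there are C(3,j) ways to pick which j.
By inclusion–exclusion, the number of valid placements is Σ_{j=0}^{3} (−1)^j C(3,j)·(5−j)!.
Computing: 120 − 72 + 18 − 2 = 64.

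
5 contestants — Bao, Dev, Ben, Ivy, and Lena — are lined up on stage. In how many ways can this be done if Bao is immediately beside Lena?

Glue Bao and Lena into one block (2 internal orders), leaving 4 units to arrange in a row.
That gives 2 × 4! = 2 × 24 = 48.

48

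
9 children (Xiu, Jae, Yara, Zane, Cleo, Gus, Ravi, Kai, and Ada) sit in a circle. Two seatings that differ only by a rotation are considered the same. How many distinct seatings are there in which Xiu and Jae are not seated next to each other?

30240

Without the restriction there are (8)! = 40320 seatings.
Those with Xiu next to Jae: fuse the pair into one unit and seat 8 units around a circle — 2·(7)! = 10080.
Subtracting, 40320 − 10080 = 30240.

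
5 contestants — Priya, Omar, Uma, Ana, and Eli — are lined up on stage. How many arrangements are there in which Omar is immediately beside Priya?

Treat {Omar, Priya} as a single unit. There are 4 units to order, and the pair itself can be ordered 2 ways.
So the count is 2·(4)! = 48.

48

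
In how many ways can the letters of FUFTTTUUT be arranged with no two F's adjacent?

980

There are 9!/(4!·3!·2!) = 1260 arrangements of FUFTTTUUT in total.
Arrangements with the F's together: treat FF as one letter, giving (8)!/(4!·3!) = 280.
Hence 1260 − 280 = 980.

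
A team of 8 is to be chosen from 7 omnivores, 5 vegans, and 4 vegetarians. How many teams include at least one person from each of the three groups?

12201

Unrestricted: C(16,8) = 12870 ways to pick any 8 of the 16.
Selections missing a whole group: no omnivores → C(9,8) = 9; no vegans → C(11,8) = 165; no vegetarians → C(12,8) = 495.
Add back selections omitting two groups (i.e. drawn from a single group): C(7,8) + C(5,8) + C(4,8) = 0.
By inclusion–exclusion: 12870 − 669 + 0 = 12201.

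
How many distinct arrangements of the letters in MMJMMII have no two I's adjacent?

75

There are 7!/(4!·2!) = 105 arrangements of MMJMMII in total.
Arrangements with the I's together: treat II as one letter, giving (6)!/(4!) = 30.
Hence 105 − 30 = 75.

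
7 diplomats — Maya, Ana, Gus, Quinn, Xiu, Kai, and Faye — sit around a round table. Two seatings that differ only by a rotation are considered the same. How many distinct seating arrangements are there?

Around a circle, 7 distinct people have 7!/7 = (6)! = 720 rotationally distinct seatings.

720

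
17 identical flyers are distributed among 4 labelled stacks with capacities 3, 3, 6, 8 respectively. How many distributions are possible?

20

Ignoring the caps, the number of non-negative solutions to x_1+…+x_4 = 17 is C(20,3) = 1140.
Subtract solutions that violate a single cap (substitute x_i' = x_i − (cap_i+1)): x_1 ≥ 4 gives C(16,3) = 560; x_2 ≥ 4 gives C(16,3) = 560; x_3 ≥ 7 gives C(13,3) = 286; x_4 ≥ 9 gives C(11,3) = 165. Together 1571.
Add back pairs where two caps are both exceeded: 220 + 84 + 35 + 84 + 35 + 4 = 462.
Subtract triples: 10 + 1 + 0 + 0 = 11.
By inclusion–exclusion the count is 1140 − 1571 + 462 − 11 = 20.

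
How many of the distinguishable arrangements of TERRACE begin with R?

Fix R in the first position and arrange the remaining 6 letters.
Those 6 letters have E appearing twice, giving (6)!/(2!) = 360.

360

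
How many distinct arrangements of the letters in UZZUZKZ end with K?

15

With the last slot taken by K, it remains to arrange the other 6 letters (UZZUZZ).
Those 6 letters have U appearing twice and Z appearing 4 times, giving (6)!/(4!·2!) = 15.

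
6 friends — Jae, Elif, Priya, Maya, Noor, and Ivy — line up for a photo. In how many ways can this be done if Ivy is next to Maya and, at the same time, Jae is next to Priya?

96

Treat {Ivy,Maya} as one block (2 orders) and {Jae,Priya} as another (2 orders).
That leaves 4 units to arrange: 2 × 2 × 4! = 4 × 24 = 96.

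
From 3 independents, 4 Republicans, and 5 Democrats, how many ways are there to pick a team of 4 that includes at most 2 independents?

Split by how many independents are chosen (0 through 2).
Sum: C(3,0)·C(9,4) + C(3,1)·C(9,3) + C(3,2)·C(9,2) = 126 + 252 + 108 = 486.

486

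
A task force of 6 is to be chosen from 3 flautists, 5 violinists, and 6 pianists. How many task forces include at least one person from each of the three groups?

2430

Total 6-person selections from all 14: C(14,6) = 3003.
Selections missing a whole group: no flautists → C(11,6) = 462; no violinists → C(9,6) = 84; no pianists → C(8,6) = 28.
Add back selections omitting two groups (i.e. drawn from a single group): C(3,6) + C(5,6) + C(6,6) = 1.
By inclusion–exclusion: 3003 − 574 + 1 = 2430.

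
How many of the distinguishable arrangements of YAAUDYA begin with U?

60

Fix U in the first position and arrange the remaining 6 letters.
Those 6 letters have A appearing 3 times and Y appearing twice, giving (6)!/(3!·2!) = 60.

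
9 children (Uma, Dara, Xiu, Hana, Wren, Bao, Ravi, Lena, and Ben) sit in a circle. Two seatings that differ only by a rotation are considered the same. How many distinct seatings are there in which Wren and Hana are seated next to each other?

10080

Treat {Wren, Hana} as one unit (2 internal orders) and seat the resulting 8 units around the table: (7)! circular arrangements.
So 2 × (7)! = 2 × 5040 = 10080.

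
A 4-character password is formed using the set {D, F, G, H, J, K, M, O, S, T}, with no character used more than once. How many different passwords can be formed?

Choose and order 4 of the 10 symbols: the first character has 10 options, the next 9, then 8, 7.
10 × 9 × 8 × 7 = 5040.

5040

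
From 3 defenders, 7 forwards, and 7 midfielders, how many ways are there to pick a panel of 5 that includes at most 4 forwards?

Split by how many forwards are chosen (0 through 4).
Sum: C(7,0)·C(10,5) + C(7,1)·C(10,4) + C(7,2)·C(10,3) + C(7,3)·C(10,2) + C(7,4)·C(10,1) = 252 + 1470 + 2520 + 1575 + 350 = 6167.

6167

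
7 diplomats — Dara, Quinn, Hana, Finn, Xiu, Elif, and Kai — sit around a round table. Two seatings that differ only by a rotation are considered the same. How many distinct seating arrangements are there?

Around a circle, 7 distinct people have 7!/7 = (6)! = 720 rotationally distinct seatings.

720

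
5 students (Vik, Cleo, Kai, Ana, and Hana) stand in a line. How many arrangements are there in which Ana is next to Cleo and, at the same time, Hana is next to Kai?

Treat {Ana,Cleo} as one block (2 orders) and {Hana,Kai} as another (2 orders).
That leaves 3 units to arrange: 2 × 2 × 3! = 4 × 6 = 24.

24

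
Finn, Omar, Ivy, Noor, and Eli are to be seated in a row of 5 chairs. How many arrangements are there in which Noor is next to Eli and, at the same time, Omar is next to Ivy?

24

Treat {Noor,Eli} as one block (2 orders) and {Omar,Ivy} as another (2 orders).
That leaves 3 units to arrange: 2 × 2 × 3! = 4 × 6 = 24.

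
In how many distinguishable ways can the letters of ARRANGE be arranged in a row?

The 7 letters of ARRANGE have repeats: A appearing twice and R appearing twice.
Dividing 7! = 5040 by 2!·2! = 4 for the repeated letters gives 1260.

1260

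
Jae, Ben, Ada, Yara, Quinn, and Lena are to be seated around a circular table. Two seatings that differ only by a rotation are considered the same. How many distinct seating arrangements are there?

120

Fix one person's seat to break rotational symmetry; the remaining 5 people can be arranged in (5)! = 120 ways.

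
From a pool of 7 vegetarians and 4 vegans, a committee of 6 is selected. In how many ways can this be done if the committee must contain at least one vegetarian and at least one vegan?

455

Unrestricted: C(11,6) = 462 ways to pick any 6 of the 11.
Subtract selections that omit an entire group: no vegetarians → C(4,6) = 0; no vegans → C(7,6) = 7.
Both groups omitted at once is impossible, so 462 − 7 = 455.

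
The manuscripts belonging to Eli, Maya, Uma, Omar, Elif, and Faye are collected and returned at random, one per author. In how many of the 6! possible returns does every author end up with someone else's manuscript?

265

Count assignments avoiding every fixed point. For any j of the 6 authors fixed to their own manuscript, the other 6−j can be arranged in (6−j)! ways.
By inclusion–exclusion this is Σ_{j=0}^{6} (−1)^j C(6,j)·(6−j)!.
Computing: 720 − 720 + 360 − 120 + 30 − 6 + 1 = 265.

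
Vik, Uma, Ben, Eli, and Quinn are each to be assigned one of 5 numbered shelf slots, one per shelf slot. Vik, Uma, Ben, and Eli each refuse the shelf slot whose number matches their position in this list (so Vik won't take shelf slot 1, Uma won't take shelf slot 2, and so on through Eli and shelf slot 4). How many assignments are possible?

53

Let Aᵢ (for 1 ≤ i ≤ 4) be the placements that put person i in their forbidden shelf slot. Any j of these fix j positions, leaving (5−j)! ways to fill the rest, and there are C(4,j) ways to pick which j.
By inclusion–exclusion, the number of valid placements is Σ_{j=0}^{4} (−1)^j C(4,j)·(5−j)!.
Computing: 120 − 96 + 36 − 8 + 1 = 53.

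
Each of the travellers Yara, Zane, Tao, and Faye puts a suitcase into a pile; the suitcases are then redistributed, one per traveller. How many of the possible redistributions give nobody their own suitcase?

Let Aᵢ be the assignments in which traveller i gets their own suitcase. We want the size of the complement of A₁∪…∪A_4.
By inclusion–exclusion this is Σ_{j=0}^{4} (−1)^j C(4,j)·(4−j)!.
Computing: 24 − 24 + 12 − 4 + 1 = 9.

9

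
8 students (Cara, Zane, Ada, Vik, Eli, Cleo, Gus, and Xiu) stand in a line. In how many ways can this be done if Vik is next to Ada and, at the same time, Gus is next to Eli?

2880

Treat {Vik,Ada} as one block (2 orders) and {Gus,Eli} as another (2 orders).
That leaves 6 units to arrange: 2 × 2 × 6! = 4 × 720 = 2880.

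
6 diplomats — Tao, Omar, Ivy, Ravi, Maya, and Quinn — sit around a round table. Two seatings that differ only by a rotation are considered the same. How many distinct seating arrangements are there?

120

Fix one person's seat to break rotational symmetry; the remaining 5 people can be arranged in (5)! = 120 ways.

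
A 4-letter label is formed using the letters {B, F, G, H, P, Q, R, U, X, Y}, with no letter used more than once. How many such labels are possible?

5040

Choose and order 4 of the 10 symbols: the first letter has 10 options, the next 9, then 8, 7.
That product is 10 × 9 × 8 × 7 = 5040.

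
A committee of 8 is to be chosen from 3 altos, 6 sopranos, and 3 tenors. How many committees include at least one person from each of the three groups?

477

Unrestricted: C(12,8) = 495 ways to pick any 8 of the 12.
Subtract selections that omit an entire group: no altos → C(9,8) = 9; no sopranos → C(6,8) = 0; no tenors → C(9,8) = 9.
Add back selections omitting two groups (i.e. drawn from a single group): C(3,8) + C(6,8) + C(3,8) = 0.
By inclusion–exclusion: 495 − 18 + 0 = 477.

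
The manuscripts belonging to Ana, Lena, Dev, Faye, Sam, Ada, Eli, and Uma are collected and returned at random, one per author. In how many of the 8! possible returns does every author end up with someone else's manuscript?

14833

Let Aᵢ be the assignments in which author i gets their own manuscript. We want the size of the complement of A₁∪…∪A_8.
By inclusion–exclusion this is Σ_{j=0}^{8} (−1)^j C(8,j)·(8−j)!.
Computing: 40320 − 40320 + 20160 − 6720 + 1680 − 336 + 56 − 8 + 1 = 14833.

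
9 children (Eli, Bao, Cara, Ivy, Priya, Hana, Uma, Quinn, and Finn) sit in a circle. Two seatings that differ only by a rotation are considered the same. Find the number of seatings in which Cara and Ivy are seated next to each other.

10080

Treat {Cara, Ivy} as one unit (2 internal orders) and seat the resulting 8 units around the table: (7)! circular arrangements.
So 2 × (7)! = 2 × 5040 = 10080.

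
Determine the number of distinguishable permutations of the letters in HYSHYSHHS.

Letter multiplicities in HYSHYSHHS: H×4, S×3, Y×2.
So there are 9! / (4!·3!·2!) = 1260 distinguishable arrangements.

1260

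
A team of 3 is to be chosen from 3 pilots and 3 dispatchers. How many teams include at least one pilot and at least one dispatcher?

18

Total 3-person selections from all 6: C(6,3) = 20.
Subtract selections that omit an entire group: no pilots → C(3,3) = 1; no dispatchers → C(3,3) = 1.
Both groups omitted at once is impossible, so 20 − 2 = 18.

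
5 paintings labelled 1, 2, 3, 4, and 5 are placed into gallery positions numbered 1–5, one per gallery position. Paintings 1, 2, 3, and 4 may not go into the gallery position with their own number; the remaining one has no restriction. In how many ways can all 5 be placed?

53

Let Aᵢ (for 1 ≤ i ≤ 4) be the placements that put painting i in its forbidden gallery position. Any j of these fix j positions, leaving (5−j)! ways to fill the rest, and there are C(4,j) ways to pick which j.
By inclusion–exclusion, the number of valid placements is Σ_{j=0}^{4} (−1)^j C(4,j)·(5−j)!.
Computing: 120 − 96 + 36 − 8 + 1 = 53.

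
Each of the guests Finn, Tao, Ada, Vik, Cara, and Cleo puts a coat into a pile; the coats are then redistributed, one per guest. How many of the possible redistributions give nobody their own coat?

265

This is the derangement count D_6: permutations of 6 items with no fixed point.
By inclusion–exclusion this is Σ_{j=0}^{6} (−1)^j C(6,j)·(6−j)!.
Computing: 720 − 720 + 360 − 120 + 30 − 6 + 1 = 265.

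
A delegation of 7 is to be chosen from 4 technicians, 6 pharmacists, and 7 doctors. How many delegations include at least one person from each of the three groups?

Total 7-person selections from all 17: C(17,7) = 19448.
Selections missing a whole group: no technicians → C(13,7) = 1716; no pharmacists → C(11,7) = 330; no doctors → C(10,7) = 120.
Add back selections omitting two groups (i.e. drawn from a single group): C(4,7) + C(6,7) + C(7,7) = 1.
By inclusion–exclusion: 19448 − 2166 + 1 = 17283.

17283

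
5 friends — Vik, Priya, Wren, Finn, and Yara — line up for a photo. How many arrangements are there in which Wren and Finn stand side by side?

Glue Wren and Finn into one block (2 internal orders), leaving 4 units to arrange in a row.
So the count is 2·(4)! = 48.

48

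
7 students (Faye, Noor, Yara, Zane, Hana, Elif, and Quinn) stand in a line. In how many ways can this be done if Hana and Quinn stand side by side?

Glue Hana and Quinn into one block (2 internal orders), leaving 6 units to arrange in a row.
So the count is 2·(6)! = 1440.

1440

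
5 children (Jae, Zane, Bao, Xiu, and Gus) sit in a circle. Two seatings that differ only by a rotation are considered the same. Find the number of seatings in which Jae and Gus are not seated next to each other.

All circular seatings of 5 people number (4)! = 24.
Those with Jae next to Gus: fuse the pair into one unit and seat 4 units around a circle — 2·(3)! = 12.
Subtracting, 24 − 12 = 12.

12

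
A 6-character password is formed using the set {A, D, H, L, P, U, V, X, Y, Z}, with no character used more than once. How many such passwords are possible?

This is a permutation of 6 out of 10: P(10,6) = 10!/4!.
That product is 10 × 9 × 8 × 7 × 6 × 5 = 151200.

151200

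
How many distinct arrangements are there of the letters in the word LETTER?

180

The 6 letters of LETTER have repeats: E appearing twice and T appearing twice.
So there are 6! / (2!·2!) = 180 distinguishable arrangements.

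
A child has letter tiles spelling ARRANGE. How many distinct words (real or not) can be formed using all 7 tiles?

1260

ARRANGE has 7 letters with A appearing twice and R appearing twice.
So there are 7! / (2!·2!) = 1260 distinguishable arrangements.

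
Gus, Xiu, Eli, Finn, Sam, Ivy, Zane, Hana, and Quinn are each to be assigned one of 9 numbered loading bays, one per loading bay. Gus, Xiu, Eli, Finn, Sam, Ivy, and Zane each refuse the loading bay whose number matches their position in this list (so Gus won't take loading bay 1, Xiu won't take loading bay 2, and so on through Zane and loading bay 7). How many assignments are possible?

Let Aᵢ (for 1 ≤ i ≤ 7) be the placements that put person i in their forbidden loading bay. Any j of these fix j positions, leaving (9−j)! ways to fill the rest, and there are C(7,j) ways to pick which j.
By inclusion–exclusion, the number of valid placements is Σ_{j=0}^{7} (−1)^j C(7,j)·(9−j)!.
Computing: 362880 − 282240 + 105840 − 25200 + 4200 − 504 + 42 − 2 = 165016.

165016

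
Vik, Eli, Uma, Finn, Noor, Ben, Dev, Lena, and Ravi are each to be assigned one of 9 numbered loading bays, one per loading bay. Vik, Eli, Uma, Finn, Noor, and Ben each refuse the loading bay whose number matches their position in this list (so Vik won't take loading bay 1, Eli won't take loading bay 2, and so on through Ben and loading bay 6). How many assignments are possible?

183822

Let Aᵢ (for 1 ≤ i ≤ 6) be the placements that put person i in their forbidden loading bay. Any j of these fix j positions, leaving (9−j)! ways to fill the rest, and there are C(6,j) ways to pick which j.
By inclusion–exclusion, the number of valid placements is Σ_{j=0}^{6} (−1)^j C(6,j)·(9−j)!.
Computing: 362880 − 241920 + 75600 − 14400 + 1800 − 144 + 6 = 183822.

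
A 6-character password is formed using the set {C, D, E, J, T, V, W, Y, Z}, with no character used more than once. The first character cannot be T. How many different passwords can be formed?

The first character has 9−1 = 8 choices (anything except T).
The remaining 5 characters are filled from the other 8 symbols without repetition: 8 × 7 × 6 × 5 × 4 = 6720.
Total: 8 × 6720 = 53760.

53760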